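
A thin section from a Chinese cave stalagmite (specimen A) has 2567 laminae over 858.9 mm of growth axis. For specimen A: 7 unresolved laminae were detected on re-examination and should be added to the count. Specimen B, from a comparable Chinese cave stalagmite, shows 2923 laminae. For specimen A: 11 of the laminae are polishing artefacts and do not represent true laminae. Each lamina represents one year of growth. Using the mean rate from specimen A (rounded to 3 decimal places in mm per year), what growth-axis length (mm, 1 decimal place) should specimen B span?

979.2 mm

Specimen A: true lamina count = 2567 − 11 + 7 = 2563.
A: Mean rate = 858.9 mm / 2563 years ≈ 0.335 mm/year.
B's length ≈ 0.335 × 2923 = 979.2 mm.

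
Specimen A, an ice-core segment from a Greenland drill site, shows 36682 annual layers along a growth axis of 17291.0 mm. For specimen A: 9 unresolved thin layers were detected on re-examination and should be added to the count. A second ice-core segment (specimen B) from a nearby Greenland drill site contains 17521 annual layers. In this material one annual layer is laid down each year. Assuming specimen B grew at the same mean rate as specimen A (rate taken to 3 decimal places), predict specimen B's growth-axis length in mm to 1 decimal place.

8252.4 mm

Specimen A: correcting the raw count gives 36682 + 9 = 36691 true annual layers.
A: 17291.0 mm over 36691 years gives 17291.0 / 36691 ≈ 0.471 mm/year.
For B, 0.471 mm/year × 17521 years = 8252.4 mm.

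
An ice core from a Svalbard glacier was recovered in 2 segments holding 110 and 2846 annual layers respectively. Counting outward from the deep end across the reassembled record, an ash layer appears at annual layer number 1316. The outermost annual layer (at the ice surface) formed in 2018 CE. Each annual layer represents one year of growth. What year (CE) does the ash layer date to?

Total annual layers = 110 + 2846 = 2956.
The ash layer sits at annual layer 1316 from the deep end, so 2956 − 1316 = 1640 annual layers formed after it.
Counting back 1640 years from 2018 CE places the ash layer in 2018 − 1640 = 378 CE.

378 CE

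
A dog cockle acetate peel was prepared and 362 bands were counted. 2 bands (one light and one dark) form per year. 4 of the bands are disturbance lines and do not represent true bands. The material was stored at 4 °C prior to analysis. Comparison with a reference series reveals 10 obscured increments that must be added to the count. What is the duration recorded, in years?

After corrections the count is 362 − 4 + 10 = 368 bands.
Dividing by 2 bands per year: 368 / 2 = 184 years.

184 years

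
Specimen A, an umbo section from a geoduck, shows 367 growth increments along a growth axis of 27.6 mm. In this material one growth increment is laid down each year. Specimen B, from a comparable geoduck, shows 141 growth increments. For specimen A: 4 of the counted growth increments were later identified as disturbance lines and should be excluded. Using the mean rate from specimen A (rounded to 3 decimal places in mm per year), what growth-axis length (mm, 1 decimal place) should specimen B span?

Specimen A: correcting the raw count gives 367 − 4 = 363 true growth increments.
A: Extension rate ≈ 27.6 / 363 = 0.076 mm/yr.
Length of B = 0.076 × 141 = 10.7 mm.

10.7 mm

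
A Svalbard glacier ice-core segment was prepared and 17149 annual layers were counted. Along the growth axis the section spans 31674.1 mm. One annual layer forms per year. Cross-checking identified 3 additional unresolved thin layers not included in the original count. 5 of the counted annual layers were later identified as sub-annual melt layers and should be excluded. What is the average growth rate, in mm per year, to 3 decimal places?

1.847 mm per year

True annual layer count = 17149 − 5 + 3 = 17147.
31674.1 mm over 17147 years gives 31674.1 / 17147 ≈ 1.847 mm per year.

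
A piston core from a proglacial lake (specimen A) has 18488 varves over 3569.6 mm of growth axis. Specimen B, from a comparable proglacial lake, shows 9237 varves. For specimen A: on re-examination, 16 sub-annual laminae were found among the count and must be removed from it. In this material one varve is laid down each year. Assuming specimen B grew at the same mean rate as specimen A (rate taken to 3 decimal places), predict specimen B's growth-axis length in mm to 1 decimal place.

Specimen A: true varve count = 18488 − 16 = 18472.
A: 3569.6 mm over 18472 years gives 3569.6 / 18472 ≈ 0.193 mm/year.
Length of B = 0.193 × 9237 = 1782.7 mm.

1782.7 mm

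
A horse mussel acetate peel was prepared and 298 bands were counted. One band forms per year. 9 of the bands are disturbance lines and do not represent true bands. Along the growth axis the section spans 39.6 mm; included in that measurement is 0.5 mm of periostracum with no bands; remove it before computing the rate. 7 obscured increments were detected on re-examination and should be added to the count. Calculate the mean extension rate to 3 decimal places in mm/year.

0.132 mm/year

After corrections the count is 298 − 9 + 7 = 296 bands.
Net length = 39.6 − 0.5 = 39.1 mm.
Mean rate = 39.1 mm / 296 years ≈ 0.132 mm/year.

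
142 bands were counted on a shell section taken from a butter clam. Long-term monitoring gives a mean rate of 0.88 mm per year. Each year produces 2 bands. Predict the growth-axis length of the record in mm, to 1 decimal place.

62.5 mm

Dividing by 2 bands per year: 142 / 2 = 71 years.
Predicted length = 0.88 mm/year × 71 years = 62.5 mm.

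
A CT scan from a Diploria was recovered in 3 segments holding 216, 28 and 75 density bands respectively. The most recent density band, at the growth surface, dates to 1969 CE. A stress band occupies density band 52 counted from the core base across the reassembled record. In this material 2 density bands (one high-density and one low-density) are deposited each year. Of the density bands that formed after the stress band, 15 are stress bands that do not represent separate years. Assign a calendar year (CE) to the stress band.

Total density bands = 216 + 28 + 75 = 319.
Between density band 52 and the growth surface there are 319 − 52 = 267 density bands.
267 − 15 false = 252 true density bands after the stress band.
252 density bands at 2 per year is 252 / 2 = 126 years.
The density band at the growth surface is 1969 CE, so the stress band dates to 1969 − 126 = 1843 CE.

1843 CE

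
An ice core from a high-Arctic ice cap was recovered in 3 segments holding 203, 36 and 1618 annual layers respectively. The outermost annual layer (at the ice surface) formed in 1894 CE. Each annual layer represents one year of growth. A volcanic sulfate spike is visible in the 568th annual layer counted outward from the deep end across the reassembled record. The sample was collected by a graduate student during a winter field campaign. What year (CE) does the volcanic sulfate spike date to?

Total annual layers = 203 + 36 + 1618 = 1857.
Between annual layer 568 and the ice surface there are 1857 − 568 = 1289 annual layers.
1894 − 1289 = 605 CE.

605 CE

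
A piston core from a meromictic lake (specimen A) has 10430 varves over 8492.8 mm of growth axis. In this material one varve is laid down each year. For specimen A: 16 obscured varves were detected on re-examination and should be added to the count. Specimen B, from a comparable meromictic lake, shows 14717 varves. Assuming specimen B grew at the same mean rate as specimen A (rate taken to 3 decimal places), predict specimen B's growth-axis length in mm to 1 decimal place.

11964.9 mm

Specimen A: true varve count = 10430 + 16 = 10446.
A: Extension rate ≈ 8492.8 / 10446 = 0.813 mm per year.
Length of B = 0.813 × 14717 = 11964.9 mm.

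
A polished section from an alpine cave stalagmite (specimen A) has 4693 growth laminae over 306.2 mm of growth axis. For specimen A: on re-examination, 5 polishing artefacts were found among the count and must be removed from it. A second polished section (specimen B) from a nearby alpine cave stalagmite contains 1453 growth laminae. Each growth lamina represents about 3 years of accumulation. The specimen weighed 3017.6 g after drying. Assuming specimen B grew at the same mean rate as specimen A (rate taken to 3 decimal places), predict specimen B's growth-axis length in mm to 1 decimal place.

95.9 mm

Specimen A: after corrections the count is 4693 − 5 = 4688 growth laminae.
Specimen A: 4688 growth laminae at 3 years each span 4688 × 3 = 14064 years.
A: 306.2 mm over 14064 years gives 306.2 / 14064 ≈ 0.022 mm/year.
Specimen B: 1453 growth laminae at 3 years each span 1453 × 3 = 4359 years. For B, 0.022 mm/year × 4359 years = 95.9 mm.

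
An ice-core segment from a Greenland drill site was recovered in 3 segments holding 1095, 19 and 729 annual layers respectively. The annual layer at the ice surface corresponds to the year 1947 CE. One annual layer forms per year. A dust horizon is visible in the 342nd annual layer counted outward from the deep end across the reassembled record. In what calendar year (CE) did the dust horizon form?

446 CE

Total annual layers = 1095 + 19 + 729 = 1843.
Between annual layer 342 and the ice surface there are 1843 − 342 = 1501 annual layers.
Counting back 1501 years from 1947 CE places the dust horizon in 1947 − 1501 = 446 CE.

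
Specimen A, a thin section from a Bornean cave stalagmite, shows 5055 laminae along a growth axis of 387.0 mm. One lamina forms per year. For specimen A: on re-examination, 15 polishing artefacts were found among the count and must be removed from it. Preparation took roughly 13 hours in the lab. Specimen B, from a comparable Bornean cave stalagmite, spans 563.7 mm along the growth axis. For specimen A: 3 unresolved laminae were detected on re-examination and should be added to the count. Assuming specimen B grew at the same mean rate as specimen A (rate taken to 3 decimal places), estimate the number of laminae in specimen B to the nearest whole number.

7321 laminae

Specimen A: correcting the raw count gives 5055 − 15 + 3 = 5043 true laminae.
A: Mean rate = 387.0 mm / 5043 years ≈ 0.077 mm/year.
Specimen B: 563.7 mm / 0.077 mm per year = 7320.78 years ≈ 7321 laminae.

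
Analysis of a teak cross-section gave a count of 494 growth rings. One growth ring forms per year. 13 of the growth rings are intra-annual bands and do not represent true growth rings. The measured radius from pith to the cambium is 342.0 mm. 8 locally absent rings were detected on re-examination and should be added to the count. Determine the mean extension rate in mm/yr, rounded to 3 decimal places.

True growth ring count = 494 − 13 + 8 = 489.
Extension rate ≈ 342.0 / 489 = 0.699 mm/yr.

0.699 mm/yr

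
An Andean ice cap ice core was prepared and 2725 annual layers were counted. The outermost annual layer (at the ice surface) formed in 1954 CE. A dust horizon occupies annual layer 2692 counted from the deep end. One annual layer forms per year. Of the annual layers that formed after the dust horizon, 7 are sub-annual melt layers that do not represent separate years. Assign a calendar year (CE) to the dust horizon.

Between annual layer 2692 and the ice surface there are 2725 − 2692 = 33 annual layers.
Removing the 7 false annual layers leaves 33 − 7 = 26 true annual layers beyond the dust horizon.
1954 − 26 = 1928 CE.

1928 CE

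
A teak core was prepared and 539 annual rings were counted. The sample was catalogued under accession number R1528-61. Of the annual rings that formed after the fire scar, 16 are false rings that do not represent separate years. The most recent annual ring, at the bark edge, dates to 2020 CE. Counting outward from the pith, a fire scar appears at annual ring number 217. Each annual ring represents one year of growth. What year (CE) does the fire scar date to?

1714 CE

Between annual ring 217 and the bark edge there are 539 − 217 = 322 annual rings.
322 − 16 false = 306 true annual rings after the fire scar.
2020 − 306 = 1714 CE.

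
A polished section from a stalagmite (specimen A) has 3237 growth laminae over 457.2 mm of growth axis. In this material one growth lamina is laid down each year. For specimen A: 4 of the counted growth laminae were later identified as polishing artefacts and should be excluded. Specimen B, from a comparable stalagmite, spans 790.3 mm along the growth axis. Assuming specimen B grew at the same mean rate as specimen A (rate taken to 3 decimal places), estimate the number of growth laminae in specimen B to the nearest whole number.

Specimen A: correcting the raw count gives 3237 − 4 = 3233 true growth laminae.
A: 457.2 mm over 3233 years gives 457.2 / 3233 ≈ 0.141 mm/yr.
Specimen B: 790.3 mm / 0.141 mm per year = 5604.96 years ≈ 5605 growth laminae.

5605 growth laminae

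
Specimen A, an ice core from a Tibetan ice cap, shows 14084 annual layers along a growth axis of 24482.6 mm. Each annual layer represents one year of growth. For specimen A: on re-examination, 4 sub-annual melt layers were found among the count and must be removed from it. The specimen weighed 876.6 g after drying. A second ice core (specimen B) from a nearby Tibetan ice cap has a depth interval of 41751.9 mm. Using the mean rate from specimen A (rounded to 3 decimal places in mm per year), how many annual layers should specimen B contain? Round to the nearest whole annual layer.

Specimen A: correcting the raw count gives 14084 − 4 = 14080 true annual layers.
A: Extension rate ≈ 24482.6 / 14080 = 1.739 mm/yr.
For B, 41751.9 / 1.739 = 24009.14 years ≈ 24009 annual layers.

24009 annual layers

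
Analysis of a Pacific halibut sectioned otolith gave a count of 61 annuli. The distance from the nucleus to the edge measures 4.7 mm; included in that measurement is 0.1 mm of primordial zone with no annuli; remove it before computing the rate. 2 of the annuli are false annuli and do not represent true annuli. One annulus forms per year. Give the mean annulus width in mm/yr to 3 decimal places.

0.078 mm/yr

Adjusted count: 61 − 2 = 59 annuli.
Net length = 4.7 − 0.1 = 4.6 mm.
Mean rate = 4.6 mm / 59 years ≈ 0.078 mm/yr.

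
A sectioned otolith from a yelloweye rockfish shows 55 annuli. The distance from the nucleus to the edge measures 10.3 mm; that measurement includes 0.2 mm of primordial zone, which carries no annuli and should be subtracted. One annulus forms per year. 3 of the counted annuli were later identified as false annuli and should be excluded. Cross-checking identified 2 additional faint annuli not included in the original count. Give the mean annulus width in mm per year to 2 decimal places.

0.19 mm per year

Correcting the raw count gives 55 − 3 + 2 = 54 true annuli.
Removing the 0.2 mm offcut leaves 10.3 − 0.2 = 10.1 mm.
10.1 mm over 54 years gives 10.1 / 54 ≈ 0.19 mm per year.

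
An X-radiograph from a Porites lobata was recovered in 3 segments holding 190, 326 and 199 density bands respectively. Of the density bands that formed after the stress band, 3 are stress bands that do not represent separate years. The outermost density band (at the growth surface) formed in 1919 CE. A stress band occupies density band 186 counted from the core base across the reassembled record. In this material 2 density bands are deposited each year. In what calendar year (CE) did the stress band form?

Total density bands = 190 + 326 + 199 = 715.
715 − 186 = 529 density bands lie beyond the stress band toward the growth surface.
Removing the 3 false density bands leaves 529 − 3 = 526 true density bands beyond the stress band.
With 2 density bands per year, 526 / 2 = 263 years.
Counting back 263 years from 1919 CE places the stress band in 1919 − 263 = 1656 CE.

1656 CE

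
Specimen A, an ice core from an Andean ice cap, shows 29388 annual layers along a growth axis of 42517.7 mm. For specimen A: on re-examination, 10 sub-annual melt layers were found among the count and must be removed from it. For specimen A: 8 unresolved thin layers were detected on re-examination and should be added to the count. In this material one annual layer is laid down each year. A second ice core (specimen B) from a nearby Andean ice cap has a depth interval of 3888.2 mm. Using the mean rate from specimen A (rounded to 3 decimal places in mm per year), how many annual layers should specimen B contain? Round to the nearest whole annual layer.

2687 annual layers

Specimen A: correcting the raw count gives 29388 − 10 + 8 = 29386 true annual layers.
A: Mean rate = 42517.7 mm / 29386 years ≈ 1.447 mm/yr.
For B, 3888.2 / 1.447 = 2687.08 years ≈ 2687 annual layers.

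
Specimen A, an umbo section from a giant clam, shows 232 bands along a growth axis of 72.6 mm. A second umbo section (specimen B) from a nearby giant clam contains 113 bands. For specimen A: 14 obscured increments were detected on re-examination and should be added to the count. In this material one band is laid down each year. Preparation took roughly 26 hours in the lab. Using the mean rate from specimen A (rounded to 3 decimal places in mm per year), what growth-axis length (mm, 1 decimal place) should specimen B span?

33.3 mm

Specimen A: after corrections the count is 232 + 14 = 246 bands.
A: Mean rate = 72.6 mm / 246 years ≈ 0.295 mm per year.
For B, 0.295 mm/year × 113 years = 33.3 mm.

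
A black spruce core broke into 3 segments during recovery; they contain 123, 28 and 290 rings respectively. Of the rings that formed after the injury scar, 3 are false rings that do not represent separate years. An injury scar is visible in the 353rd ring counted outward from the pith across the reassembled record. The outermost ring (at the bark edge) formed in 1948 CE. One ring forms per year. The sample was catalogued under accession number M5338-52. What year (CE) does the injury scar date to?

Total rings = 123 + 28 + 290 = 441.
441 − 353 = 88 rings lie beyond the injury scar toward the bark edge.
Excluding 3 false rings: 88 − 3 = 85.
Counting back 85 years from 1948 CE places the injury scar in 1948 − 85 = 1863 CE.

1863 CE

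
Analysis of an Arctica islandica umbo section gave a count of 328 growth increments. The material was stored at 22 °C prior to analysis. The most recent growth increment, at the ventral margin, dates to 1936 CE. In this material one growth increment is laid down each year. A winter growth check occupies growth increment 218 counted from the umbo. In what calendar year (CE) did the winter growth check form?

1826 CE

Between growth increment 218 and the ventral margin there are 328 − 218 = 110 growth increments.
1936 − 110 = 1826 CE.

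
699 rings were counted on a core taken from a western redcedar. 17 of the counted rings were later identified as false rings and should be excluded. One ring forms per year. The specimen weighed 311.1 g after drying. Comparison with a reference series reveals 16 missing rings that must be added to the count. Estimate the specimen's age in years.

Correcting the raw count gives 699 − 17 + 16 = 698 true rings.
At one ring per year, that is 698 years.

698 yr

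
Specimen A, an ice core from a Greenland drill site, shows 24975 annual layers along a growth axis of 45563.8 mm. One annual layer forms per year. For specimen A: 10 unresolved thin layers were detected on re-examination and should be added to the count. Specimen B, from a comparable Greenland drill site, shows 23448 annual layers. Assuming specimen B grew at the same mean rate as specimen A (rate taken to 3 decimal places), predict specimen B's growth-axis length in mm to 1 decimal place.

42769.2 mm

Specimen A: true annual layer count = 24975 + 10 = 24985.
A: Mean rate = 45563.8 mm / 24985 years ≈ 1.824 mm per year.
B's length ≈ 1.824 × 23448 = 42769.2 mm.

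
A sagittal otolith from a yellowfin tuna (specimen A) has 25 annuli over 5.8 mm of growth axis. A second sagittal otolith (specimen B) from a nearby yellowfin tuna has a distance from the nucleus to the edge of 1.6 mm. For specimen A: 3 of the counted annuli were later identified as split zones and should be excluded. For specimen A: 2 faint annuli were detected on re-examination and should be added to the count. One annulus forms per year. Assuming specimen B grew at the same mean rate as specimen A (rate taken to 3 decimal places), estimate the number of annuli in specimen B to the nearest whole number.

Specimen A: true annulus count = 25 − 3 + 2 = 24.
A: Extension rate ≈ 5.8 / 24 = 0.242 mm/year.
For B, 1.6 / 0.242 = 6.61 years ≈ 7 annuli.

7 annuli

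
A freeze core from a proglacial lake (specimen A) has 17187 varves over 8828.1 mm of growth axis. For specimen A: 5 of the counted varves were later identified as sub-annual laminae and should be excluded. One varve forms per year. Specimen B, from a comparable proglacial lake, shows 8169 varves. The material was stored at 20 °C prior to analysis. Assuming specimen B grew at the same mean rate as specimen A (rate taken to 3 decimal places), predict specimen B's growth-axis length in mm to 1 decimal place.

4198.9 mm

Specimen A: adjusted count: 17187 − 5 = 17182 varves.
A: Extension rate ≈ 8828.1 / 17182 = 0.514 mm/year.
For B, 0.514 mm/year × 8169 years = 4198.9 mm.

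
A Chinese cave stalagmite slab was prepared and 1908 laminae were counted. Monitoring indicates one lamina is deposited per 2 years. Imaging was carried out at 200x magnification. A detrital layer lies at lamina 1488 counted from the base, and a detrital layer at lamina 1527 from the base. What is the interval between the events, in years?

1527 − 1488 = 39 laminae lie between the two events.
At 2 years per lamina, 39 × 2 = 78 years.

78 years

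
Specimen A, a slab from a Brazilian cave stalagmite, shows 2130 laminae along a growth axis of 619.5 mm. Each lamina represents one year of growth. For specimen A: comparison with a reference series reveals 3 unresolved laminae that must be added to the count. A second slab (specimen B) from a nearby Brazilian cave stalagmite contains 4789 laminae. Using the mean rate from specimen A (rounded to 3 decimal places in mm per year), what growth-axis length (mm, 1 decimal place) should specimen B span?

1388.8 mm

Specimen A: correcting the raw count gives 2130 + 3 = 2133 true laminae.
A: 619.5 mm over 2133 years gives 619.5 / 2133 ≈ 0.290 mm/year.
For B, 0.290 mm/year × 4789 years = 1388.8 mm.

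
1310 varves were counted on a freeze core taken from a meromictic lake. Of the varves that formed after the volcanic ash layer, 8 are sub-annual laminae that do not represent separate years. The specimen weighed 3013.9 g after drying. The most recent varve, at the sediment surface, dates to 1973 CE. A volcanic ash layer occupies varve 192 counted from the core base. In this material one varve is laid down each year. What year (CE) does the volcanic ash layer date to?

863 CE

The volcanic ash layer sits at varve 192 from the core base, so 1310 − 192 = 1118 varves formed after it.
Removing the 8 false varves leaves 1118 − 8 = 1110 true varves beyond the volcanic ash layer.
Counting back 1110 years from 1973 CE places the volcanic ash layer in 1973 − 1110 = 863 CE.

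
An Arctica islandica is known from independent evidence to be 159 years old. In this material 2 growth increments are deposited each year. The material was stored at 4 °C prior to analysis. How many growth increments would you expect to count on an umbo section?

318 growth increments

Expected growth increments: 159 × 2 = 318.
So 318 growth increments should be present.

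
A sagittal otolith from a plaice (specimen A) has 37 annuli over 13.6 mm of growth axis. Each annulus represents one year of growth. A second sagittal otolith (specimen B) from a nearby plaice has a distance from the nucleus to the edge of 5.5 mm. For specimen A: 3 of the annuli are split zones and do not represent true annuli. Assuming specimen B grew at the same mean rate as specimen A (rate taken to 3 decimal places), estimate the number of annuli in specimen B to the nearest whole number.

14 annuli

Specimen A: adjusted count: 37 − 3 = 34 annuli.
A: Extension rate ≈ 13.6 / 34 = 0.400 mm/year.
Specimen B: 5.5 mm / 0.400 mm per year = 13.75 years ≈ 14 annuli.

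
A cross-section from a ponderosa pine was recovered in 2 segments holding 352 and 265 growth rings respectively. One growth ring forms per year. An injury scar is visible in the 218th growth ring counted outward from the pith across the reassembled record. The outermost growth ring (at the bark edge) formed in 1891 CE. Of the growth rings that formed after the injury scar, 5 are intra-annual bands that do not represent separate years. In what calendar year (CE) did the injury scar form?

1497 CE

Total growth rings = 352 + 265 = 617.
The injury scar sits at growth ring 218 from the pith, so 617 − 218 = 399 growth rings formed after it.
Removing the 5 false growth rings leaves 399 − 5 = 394 true growth rings beyond the injury scar.
The growth ring at the bark edge is 1891 CE, so the injury scar dates to 1891 − 394 = 1497 CE.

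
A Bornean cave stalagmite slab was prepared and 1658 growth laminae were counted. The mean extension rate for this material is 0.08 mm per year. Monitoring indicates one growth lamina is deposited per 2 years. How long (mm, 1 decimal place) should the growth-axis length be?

At 2 years per growth lamina, 1658 × 2 = 3316 years.
3316 years at 0.08 mm/year gives 0.08 × 3316 = 265.3 mm.

265.3 mm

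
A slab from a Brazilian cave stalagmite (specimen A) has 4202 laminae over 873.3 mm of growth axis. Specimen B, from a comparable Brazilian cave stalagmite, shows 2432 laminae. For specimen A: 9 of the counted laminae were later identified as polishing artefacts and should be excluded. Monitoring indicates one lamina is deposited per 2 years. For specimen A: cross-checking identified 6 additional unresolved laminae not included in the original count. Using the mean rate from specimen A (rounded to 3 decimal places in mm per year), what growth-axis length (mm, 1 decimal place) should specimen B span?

Specimen A: after corrections the count is 4202 − 9 + 6 = 4199 laminae.
Specimen A: 4199 laminae at 2 years each span 4199 × 2 = 8398 years.
A: Mean rate = 873.3 mm / 8398 years ≈ 0.104 mm/year.
Specimen B: at 2 years per lamina, 2432 × 2 = 4864 years. B's length ≈ 0.104 × 4864 = 505.9 mm.

505.9 mm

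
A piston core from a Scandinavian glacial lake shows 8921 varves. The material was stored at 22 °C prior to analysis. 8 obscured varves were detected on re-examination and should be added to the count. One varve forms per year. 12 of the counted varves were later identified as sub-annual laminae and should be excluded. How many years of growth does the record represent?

8917 years

Correcting the raw count gives 8921 − 12 + 8 = 8917 true varves.
At one varve per year, that is 8917 years.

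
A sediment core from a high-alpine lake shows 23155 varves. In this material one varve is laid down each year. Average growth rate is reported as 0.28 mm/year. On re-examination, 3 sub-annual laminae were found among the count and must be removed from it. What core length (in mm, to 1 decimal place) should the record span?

True varve count = 23155 − 3 = 23152.
Predicted length = 0.28 mm/year × 23152 years = 6482.6 mm.

6482.6 mm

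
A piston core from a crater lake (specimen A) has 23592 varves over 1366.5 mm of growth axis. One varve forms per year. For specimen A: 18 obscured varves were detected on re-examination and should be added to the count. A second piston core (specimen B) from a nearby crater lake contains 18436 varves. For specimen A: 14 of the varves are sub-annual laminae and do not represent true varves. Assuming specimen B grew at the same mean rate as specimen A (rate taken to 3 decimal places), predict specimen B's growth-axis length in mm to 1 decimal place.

Specimen A: adjusted count: 23592 − 14 + 18 = 23596 varves.
A: 1366.5 mm over 23596 years gives 1366.5 / 23596 ≈ 0.058 mm per year.
Length of B = 0.058 × 18436 = 1069.3 mm.

1069.3 mm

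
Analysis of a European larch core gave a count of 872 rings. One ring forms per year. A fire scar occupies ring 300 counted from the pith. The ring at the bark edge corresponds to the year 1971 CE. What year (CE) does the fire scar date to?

1399 CE

The fire scar sits at ring 300 from the pith, so 872 − 300 = 572 rings formed after it.
The ring at the bark edge is 1971 CE, so the fire scar dates to 1971 − 572 = 1399 CE.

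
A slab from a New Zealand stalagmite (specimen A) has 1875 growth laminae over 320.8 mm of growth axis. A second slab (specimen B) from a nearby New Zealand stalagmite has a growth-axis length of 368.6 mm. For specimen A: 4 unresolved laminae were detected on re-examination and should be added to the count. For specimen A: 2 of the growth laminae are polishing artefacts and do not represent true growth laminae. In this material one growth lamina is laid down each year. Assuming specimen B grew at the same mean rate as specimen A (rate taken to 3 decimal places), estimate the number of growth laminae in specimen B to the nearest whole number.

Specimen A: correcting the raw count gives 1875 − 2 + 4 = 1877 true growth laminae.
A: 320.8 mm over 1877 years gives 320.8 / 1877 ≈ 0.171 mm/yr.
For B, 368.6 / 0.171 = 2155.56 years ≈ 2156 growth laminae.

2156 growth laminae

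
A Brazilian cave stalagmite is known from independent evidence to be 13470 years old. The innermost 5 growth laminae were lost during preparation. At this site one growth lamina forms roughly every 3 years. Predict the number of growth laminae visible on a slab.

At 3 years per growth lamina, 13470 / 3 = 4490 growth laminae are expected.
Less the 5 uncaptured growth laminae: 4490 − 5 = 4485.

4485 growth laminae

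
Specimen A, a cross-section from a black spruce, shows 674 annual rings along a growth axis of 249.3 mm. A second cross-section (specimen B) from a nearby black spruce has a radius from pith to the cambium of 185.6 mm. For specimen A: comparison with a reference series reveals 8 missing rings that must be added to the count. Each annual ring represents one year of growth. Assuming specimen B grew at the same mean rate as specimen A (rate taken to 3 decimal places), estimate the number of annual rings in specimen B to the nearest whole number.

507 annual rings

Specimen A: correcting the raw count gives 674 + 8 = 682 true annual rings.
A: Mean rate = 249.3 mm / 682 years ≈ 0.366 mm/year.
For B, 185.6 / 0.366 = 507.10 years ≈ 507 annual rings.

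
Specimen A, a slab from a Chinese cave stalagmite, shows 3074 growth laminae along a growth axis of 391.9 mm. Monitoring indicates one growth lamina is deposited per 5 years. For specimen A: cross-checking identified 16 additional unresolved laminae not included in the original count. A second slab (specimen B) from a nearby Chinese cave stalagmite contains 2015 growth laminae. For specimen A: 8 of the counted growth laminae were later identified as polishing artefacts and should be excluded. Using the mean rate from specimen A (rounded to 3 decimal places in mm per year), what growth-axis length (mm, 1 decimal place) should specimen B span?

251.9 mm

Specimen A: correcting the raw count gives 3074 − 8 + 16 = 3082 true growth laminae.
Specimen A: 3082 growth laminae at 5 years each span 3082 × 5 = 15410 years.
A: Extension rate ≈ 391.9 / 15410 = 0.025 mm/year.
Specimen B: multiplying by 5 years per growth lamina: 2015 × 5 = 10075 years. Length of B = 0.025 × 10075 = 251.9 mm.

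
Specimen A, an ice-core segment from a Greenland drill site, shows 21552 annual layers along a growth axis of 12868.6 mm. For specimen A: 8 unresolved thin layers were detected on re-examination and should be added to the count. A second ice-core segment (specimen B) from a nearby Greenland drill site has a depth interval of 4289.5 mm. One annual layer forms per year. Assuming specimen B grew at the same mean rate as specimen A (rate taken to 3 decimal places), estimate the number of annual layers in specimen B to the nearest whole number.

Specimen A: correcting the raw count gives 21552 + 8 = 21560 true annual layers.
A: Mean rate = 12868.6 mm / 21560 years ≈ 0.597 mm/yr.
For B, 4289.5 / 0.597 = 7185.09 years ≈ 7185 annual layers.

7185 annual layers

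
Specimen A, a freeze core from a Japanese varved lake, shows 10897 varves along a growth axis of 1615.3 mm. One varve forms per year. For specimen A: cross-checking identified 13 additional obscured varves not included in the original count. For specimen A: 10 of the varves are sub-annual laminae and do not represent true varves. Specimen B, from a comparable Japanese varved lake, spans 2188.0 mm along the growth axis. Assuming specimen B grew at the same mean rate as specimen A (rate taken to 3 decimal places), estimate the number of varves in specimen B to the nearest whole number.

14784 varves

Specimen A: correcting the raw count gives 10897 − 10 + 13 = 10900 true varves.
A: 1615.3 mm over 10900 years gives 1615.3 / 10900 ≈ 0.148 mm per year.
For B, 2188.0 / 0.148 = 14783.78 years ≈ 14784 varves.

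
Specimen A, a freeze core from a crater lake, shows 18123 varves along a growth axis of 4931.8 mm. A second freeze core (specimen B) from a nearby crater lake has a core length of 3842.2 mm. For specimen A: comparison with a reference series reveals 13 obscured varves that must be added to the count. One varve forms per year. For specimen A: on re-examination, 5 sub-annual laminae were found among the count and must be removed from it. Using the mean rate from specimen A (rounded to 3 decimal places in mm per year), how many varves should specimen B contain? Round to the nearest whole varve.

Specimen A: adjusted count: 18123 − 5 + 13 = 18131 varves.
A: Mean rate = 4931.8 mm / 18131 years ≈ 0.272 mm per year.
Specimen B: 3842.2 mm / 0.272 mm per year = 14125.74 years ≈ 14126 varves.

14126 varves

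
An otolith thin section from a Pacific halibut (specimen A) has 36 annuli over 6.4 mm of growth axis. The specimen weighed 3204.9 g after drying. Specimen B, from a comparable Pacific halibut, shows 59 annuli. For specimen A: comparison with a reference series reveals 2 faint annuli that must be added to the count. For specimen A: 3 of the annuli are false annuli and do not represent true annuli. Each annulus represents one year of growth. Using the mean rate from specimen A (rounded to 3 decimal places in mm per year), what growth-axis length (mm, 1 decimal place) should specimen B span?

Specimen A: true annulus count = 36 − 3 + 2 = 35.
A: Mean rate = 6.4 mm / 35 years ≈ 0.183 mm/year.
B's length ≈ 0.183 × 59 = 10.8 mm.

10.8 mm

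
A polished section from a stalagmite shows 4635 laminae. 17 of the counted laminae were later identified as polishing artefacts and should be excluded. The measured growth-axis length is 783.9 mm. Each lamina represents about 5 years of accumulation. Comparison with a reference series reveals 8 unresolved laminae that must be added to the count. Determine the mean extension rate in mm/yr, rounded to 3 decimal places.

0.034 mm/yr

Adjusted count: 4635 − 17 + 8 = 4626 laminae.
Multiplying by 5 years per lamina: 4626 × 5 = 23130 years.
783.9 mm over 23130 years gives 783.9 / 23130 ≈ 0.034 mm/yr.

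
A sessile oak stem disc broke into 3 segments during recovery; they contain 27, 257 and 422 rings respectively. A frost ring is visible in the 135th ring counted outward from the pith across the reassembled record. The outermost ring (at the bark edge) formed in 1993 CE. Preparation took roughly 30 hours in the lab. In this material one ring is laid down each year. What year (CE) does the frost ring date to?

Total rings = 27 + 257 + 422 = 706.
The frost ring sits at ring 135 from the pith, so 706 − 135 = 571 rings formed after it.
1993 − 571 = 1422 CE.

1422 CE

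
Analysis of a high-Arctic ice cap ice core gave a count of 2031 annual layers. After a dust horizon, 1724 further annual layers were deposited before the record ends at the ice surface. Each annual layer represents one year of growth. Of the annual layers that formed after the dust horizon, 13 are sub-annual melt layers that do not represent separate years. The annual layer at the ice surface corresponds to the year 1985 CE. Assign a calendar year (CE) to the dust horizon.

1724 annual layers post-date the dust horizon.
Excluding 13 false annual layers: 1724 − 13 = 1711.
1985 − 1711 = 274 CE.

274 CE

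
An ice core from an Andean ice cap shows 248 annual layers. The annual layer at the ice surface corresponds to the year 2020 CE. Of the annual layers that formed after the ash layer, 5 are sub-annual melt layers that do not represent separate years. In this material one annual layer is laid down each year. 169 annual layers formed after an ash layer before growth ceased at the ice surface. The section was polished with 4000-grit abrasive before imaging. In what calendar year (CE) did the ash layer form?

There are 169 annual layers younger than the ash layer.
169 − 5 false = 164 true annual layers after the ash layer.
2020 − 164 = 1856 CE.

1856 CE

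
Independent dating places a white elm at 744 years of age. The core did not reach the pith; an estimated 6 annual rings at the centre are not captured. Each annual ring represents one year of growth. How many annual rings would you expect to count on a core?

One annual ring per year gives 744 annual rings over 744 years.
744 − 6 missed = 738 annual rings expected in the prepared section.

738 annual rings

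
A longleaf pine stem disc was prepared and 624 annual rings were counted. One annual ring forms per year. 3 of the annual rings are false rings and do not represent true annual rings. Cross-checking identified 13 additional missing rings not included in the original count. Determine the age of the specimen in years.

634 years

Correcting the raw count gives 624 − 3 + 13 = 634 true annual rings.
With a one-to-one annual ring periodicity this is 634 years.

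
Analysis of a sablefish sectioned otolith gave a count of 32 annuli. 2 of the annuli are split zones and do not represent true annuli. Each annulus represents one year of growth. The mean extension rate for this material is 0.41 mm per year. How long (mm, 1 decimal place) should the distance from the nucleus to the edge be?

Adjusted count: 32 − 2 = 30 annuli.
Length ≈ 0.41 × 30 = 12.3 mm.

12.3 mm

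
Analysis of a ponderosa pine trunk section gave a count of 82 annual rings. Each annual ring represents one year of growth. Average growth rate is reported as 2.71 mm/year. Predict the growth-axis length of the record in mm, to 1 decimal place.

222.2 mm

82 years of growth are recorded.
82 years at 2.71 mm/year gives 2.71 × 82 = 222.2 mm.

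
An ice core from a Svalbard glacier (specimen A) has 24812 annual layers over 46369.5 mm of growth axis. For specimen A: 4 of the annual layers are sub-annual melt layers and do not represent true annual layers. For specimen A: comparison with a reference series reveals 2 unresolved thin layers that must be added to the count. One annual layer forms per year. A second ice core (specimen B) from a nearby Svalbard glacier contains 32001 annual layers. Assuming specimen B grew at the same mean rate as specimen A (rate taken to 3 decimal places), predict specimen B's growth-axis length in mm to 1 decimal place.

Specimen A: adjusted count: 24812 − 4 + 2 = 24810 annual layers.
A: 46369.5 mm over 24810 years gives 46369.5 / 24810 ≈ 1.869 mm/year.
Length of B = 1.869 × 32001 = 59809.9 mm.

59809.9 mm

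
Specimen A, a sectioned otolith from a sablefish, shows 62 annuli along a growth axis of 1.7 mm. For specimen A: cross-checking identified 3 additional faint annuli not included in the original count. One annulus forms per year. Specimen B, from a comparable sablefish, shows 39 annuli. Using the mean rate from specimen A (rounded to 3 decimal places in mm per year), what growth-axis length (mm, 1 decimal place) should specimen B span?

Specimen A: true annulus count = 62 + 3 = 65.
A: 1.7 mm over 65 years gives 1.7 / 65 ≈ 0.026 mm per year.
For B, 0.026 mm/year × 39 years = 1.0 mm.

1.0 mm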